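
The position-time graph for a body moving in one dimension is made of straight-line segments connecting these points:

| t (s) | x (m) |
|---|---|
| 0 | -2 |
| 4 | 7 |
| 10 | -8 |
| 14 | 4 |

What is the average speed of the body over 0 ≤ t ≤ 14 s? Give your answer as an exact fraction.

18/7 m/s

Average speed = (total path length)/(elapsed time); on a piecewise-linear x-t graph the path length is Σ|Δx|.
0–4 s: |Δx| = |7 − -2| = 9 m
4–10 s: |Δx| = |-8 − 7| = 15 m
10–14 s: |Δx| = |4 − -8| = 12 m
Total path = 36 m; average speed = 36/14 = 18/7 m/s.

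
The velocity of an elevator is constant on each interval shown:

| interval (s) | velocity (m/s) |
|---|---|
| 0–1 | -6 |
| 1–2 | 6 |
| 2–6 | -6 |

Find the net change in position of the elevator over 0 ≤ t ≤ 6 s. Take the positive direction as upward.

Net displacement equals the area under the velocity-time graph (areas below the axis count negative).
0–1 s: -6 × 1 = -6 m
1–2 s: 6 × 1 = 6 m
2–6 s: -6 × 4 = -24 m
Net displacement = -24 m

-24 m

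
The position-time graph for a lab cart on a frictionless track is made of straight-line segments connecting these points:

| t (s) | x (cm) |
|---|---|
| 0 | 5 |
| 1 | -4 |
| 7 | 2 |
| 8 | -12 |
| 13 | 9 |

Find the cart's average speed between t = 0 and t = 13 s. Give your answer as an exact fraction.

50/13 cm/s

Average speed = (total path length)/(elapsed time); on a piecewise-linear x-t graph the path length is Σ|Δx|.
0–1 s: |Δx| = |-4 − 5| = 9 cm
1–7 s: |Δx| = |2 − -4| = 6 cm
7–8 s: |Δx| = |-12 − 2| = 14 cm
8–13 s: |Δx| = |9 − -12| = 21 cm
Total path = 50 cm; average speed = 50/13 = 50/13 cm/s.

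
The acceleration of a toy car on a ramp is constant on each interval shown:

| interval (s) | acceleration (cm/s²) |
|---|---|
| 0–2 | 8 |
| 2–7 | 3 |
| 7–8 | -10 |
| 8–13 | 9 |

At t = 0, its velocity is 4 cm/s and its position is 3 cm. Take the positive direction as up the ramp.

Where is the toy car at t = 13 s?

432 cm

On each constant-a segment, Δv = aΔt and Δx = v₀Δt + ½aΔt²; chain segment to segment.
0–2 s: v starts 4 cm/s; Δx = 4·2 + ½·8·2² = 24 cm; v ends 20 cm/s.
2–7 s: v starts 20 cm/s; Δx = 20·5 + ½·3·5² = 137.5 cm; v ends 35 cm/s.
7–8 s: v starts 35 cm/s; Δx = 35·1 + ½·-10·1² = 30 cm; v ends 25 cm/s.
8–13 s: v starts 25 cm/s; Δx = 25·5 + ½·9·5² = 237.5 cm; v ends 70 cm/s.
x(13) = 3 + Σ Δx = 432 cm.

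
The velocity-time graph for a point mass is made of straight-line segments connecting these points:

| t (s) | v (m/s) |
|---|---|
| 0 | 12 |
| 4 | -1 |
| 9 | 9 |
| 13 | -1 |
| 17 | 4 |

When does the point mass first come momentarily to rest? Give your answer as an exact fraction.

v changes sign on 0–4 s (from 12 to -1); the graph is linear there, so v = 0 at t = 0 + (-12)·(4 − 0)/(-1 − 12) = 48/13 s.

t = 48/13 s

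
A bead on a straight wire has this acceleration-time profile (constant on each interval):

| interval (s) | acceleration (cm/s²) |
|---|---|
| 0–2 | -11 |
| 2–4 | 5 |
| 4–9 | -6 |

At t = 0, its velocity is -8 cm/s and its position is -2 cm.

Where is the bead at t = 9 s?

On each constant-a segment, Δv = aΔt and Δx = v₀Δt + ½aΔt²; chain segment to segment.
0–2 s: v starts -8 cm/s; Δx = -8·2 + ½·-11·2² = -38 cm; v ends -30 cm/s.
2–4 s: v starts -30 cm/s; Δx = -30·2 + ½·5·2² = -50 cm; v ends -20 cm/s.
4–9 s: v starts -20 cm/s; Δx = -20·5 + ½·-6·5² = -175 cm; v ends -50 cm/s.
x(9) = -2 + Σ Δx = -265 cm.

-265 cm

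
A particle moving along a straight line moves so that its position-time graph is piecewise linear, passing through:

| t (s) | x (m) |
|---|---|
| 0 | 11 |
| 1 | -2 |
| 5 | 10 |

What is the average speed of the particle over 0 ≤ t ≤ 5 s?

5 m/s

Average speed = (total path length)/(elapsed time); on a piecewise-linear x-t graph the path length is Σ|Δx|.
0–1 s: |Δx| = |-2 − 11| = 13 m
1–5 s: |Δx| = |10 − -2| = 12 m
Total path = 25 m; average speed = 25/5 = 5 m/s.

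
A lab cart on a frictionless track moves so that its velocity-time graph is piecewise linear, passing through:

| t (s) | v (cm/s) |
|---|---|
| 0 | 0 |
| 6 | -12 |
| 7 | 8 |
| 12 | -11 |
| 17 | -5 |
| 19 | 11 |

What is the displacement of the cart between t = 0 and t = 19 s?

-79.5 cm

Displacement is the signed area under the v-t curve.
0–6 s: ½(0 + -12)(6) = -36 cm
6–7 s: ½(-12 + 8)(1) = -2 cm
7–12 s: ½(8 + -11)(5) = -7.5 cm
12–17 s: ½(-11 + -5)(5) = -40 cm
17–19 s: ½(-5 + 11)(2) = 6 cm
Net displacement = -79.5 cm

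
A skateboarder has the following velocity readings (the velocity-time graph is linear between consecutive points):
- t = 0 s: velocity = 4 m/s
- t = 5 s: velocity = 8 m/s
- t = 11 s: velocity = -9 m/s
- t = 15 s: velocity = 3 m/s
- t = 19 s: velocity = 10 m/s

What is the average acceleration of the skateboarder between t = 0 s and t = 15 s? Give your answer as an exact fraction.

Average acceleration = Δv/Δt = (3 − 4)/(15 − 0) = -1/15 m/s².

-1/15 m/s²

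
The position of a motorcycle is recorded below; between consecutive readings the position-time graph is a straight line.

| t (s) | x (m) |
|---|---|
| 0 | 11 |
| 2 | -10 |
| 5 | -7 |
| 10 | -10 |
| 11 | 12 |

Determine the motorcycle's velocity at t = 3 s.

1 m/s

Velocity is the slope of the x-t graph on 2–5 s: (-7 − -10)/(5 − 2) = 1 m/s.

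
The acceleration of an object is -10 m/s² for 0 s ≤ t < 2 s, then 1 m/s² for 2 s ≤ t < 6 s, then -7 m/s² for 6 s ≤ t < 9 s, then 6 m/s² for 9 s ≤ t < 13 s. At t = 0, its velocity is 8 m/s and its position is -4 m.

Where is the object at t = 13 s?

-171.5 m

On each constant-a segment, Δv = aΔt and Δx = v₀Δt + ½aΔt²; chain segment to segment.
0–2 s: v starts 8 m/s; Δx = 8·2 + ½·-10·2² = -4 m; v ends -12 m/s.
2–6 s: v starts -12 m/s; Δx = -12·4 + ½·1·4² = -40 m; v ends -8 m/s.
6–9 s: v starts -8 m/s; Δx = -8·3 + ½·-7·3² = -55.5 m; v ends -29 m/s.
9–13 s: v starts -29 m/s; Δx = -29·4 + ½·6·4² = -68 m; v ends -5 m/s.
x(13) = -4 + Σ Δx = -171.5 m.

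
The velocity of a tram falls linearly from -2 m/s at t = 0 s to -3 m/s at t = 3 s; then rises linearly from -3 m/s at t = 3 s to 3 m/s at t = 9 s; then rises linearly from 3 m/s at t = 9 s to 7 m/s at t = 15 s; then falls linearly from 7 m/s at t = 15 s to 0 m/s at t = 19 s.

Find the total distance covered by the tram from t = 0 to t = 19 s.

Distance (not displacement) is the total path length: add the absolute areas under v-t.
0–3 s: |½(-2 + -3)(3)| = 7.5 m
3–9 s: v = 0 at t = 6 s; triangle areas 4.5 + 4.5 = 9 m
9–15 s: |½(3 + 7)(6)| = 30 m
15–19 s: |½(7 + 0)(4)| = 14 m
Total distance = 60.5 m

60.5 m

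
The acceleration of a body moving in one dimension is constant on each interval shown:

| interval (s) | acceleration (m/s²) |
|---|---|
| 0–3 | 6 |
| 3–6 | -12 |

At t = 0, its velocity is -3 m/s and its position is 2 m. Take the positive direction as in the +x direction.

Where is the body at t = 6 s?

11 m

On each constant-a segment, Δv = aΔt and Δx = v₀Δt + ½aΔt²; chain segment to segment.
0–3 s: v starts -3 m/s; Δx = -3·3 + ½·6·3² = 18 m; v ends 15 m/s.
3–6 s: v starts 15 m/s; Δx = 15·3 + ½·-12·3² = -9 m; v ends -21 m/s.
x(6) = 2 + Σ Δx = 11 m.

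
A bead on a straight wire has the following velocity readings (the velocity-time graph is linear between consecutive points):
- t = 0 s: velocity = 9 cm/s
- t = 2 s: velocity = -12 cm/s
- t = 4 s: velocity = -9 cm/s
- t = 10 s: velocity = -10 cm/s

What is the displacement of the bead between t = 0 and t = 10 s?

-81 cm

Displacement is the signed area under the v-t curve.
0–2 s: ½(9 + -12)(2) = -3 cm
2–4 s: ½(-12 + -9)(2) = -21 cm
4–10 s: ½(-9 + -10)(6) = -57 cm
Net displacement = -81 cm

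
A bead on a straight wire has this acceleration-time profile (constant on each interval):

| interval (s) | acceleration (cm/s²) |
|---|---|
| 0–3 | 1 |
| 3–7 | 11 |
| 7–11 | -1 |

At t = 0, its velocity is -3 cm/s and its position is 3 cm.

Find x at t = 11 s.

254.5 cm

On each constant-a segment, Δv = aΔt and Δx = v₀Δt + ½aΔt²; chain segment to segment.
0–3 s: v starts -3 cm/s; Δx = -3·3 + ½·1·3² = -4.5 cm; v ends 0 cm/s.
3–7 s: v starts 0 cm/s; Δx = 0·4 + ½·11·4² = 88 cm; v ends 44 cm/s.
7–11 s: v starts 44 cm/s; Δx = 44·4 + ½·-1·4² = 168 cm; v ends 40 cm/s.
x(11) = 3 + Σ Δx = 254.5 cm.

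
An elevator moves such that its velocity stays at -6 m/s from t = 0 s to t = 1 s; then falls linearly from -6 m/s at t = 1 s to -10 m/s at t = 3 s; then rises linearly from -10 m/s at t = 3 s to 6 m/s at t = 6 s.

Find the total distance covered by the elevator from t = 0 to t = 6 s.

Distance (not displacement) is the total path length: add the absolute areas under v-t.
0–1 s: |-6| × 1 = 6 m
1–3 s: |½(-6 + -10)(2)| = 16 m
3–6 s: v = 0 at t = 4.875 s; triangle areas 9.375 + 3.375 = 12.75 m
Total distance = 34.75 m

34.75 m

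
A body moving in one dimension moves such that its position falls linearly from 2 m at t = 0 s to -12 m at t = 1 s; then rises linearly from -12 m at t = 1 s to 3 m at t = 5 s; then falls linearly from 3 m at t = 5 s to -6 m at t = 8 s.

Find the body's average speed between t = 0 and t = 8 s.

4.75 m/s

Average speed = (total path length)/(elapsed time); on a piecewise-linear x-t graph the path length is Σ|Δx|.
0–1 s: |Δx| = |-12 − 2| = 14 m
1–5 s: |Δx| = |3 − -12| = 15 m
5–8 s: |Δx| = |-6 − 3| = 9 m
Total path = 38 m; average speed = 38/8 = 4.75 m/s.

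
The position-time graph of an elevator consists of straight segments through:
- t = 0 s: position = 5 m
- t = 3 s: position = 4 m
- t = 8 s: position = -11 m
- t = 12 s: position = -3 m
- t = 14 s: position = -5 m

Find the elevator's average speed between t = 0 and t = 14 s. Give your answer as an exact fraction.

13/7 m/s

Average speed = (total path length)/(elapsed time); on a piecewise-linear x-t graph the path length is Σ|Δx|.
0–3 s: |Δx| = |4 − 5| = 1 m
3–8 s: |Δx| = |-11 − 4| = 15 m
8–12 s: |Δx| = |-3 − -11| = 8 m
12–14 s: |Δx| = |-5 − -3| = 2 m
Total path = 26 m; average speed = 26/14 = 13/7 m/s.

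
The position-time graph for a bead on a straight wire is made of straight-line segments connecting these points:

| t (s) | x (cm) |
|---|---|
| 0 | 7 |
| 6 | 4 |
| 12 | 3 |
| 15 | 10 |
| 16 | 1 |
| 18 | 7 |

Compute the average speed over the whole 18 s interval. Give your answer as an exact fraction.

Average speed = (total path length)/(elapsed time); on a piecewise-linear x-t graph the path length is Σ|Δx|.
0–6 s: |Δx| = |4 − 7| = 3 cm
6–12 s: |Δx| = |3 − 4| = 1 cm
12–15 s: |Δx| = |10 − 3| = 7 cm
15–16 s: |Δx| = |1 − 10| = 9 cm
16–18 s: |Δx| = |7 − 1| = 6 cm
Total path = 26 cm; average speed = 26/18 = 13/9 cm/s.

13/9 cm/s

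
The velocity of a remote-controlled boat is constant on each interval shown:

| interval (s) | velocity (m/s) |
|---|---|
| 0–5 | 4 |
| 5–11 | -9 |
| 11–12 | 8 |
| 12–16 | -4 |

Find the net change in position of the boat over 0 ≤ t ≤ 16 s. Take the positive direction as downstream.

-42 m

Displacement is the signed area under the v-t curve.
0–5 s: 4 × 5 = 20 m
5–11 s: -9 × 6 = -54 m
11–12 s: 8 × 1 = 8 m
12–16 s: -4 × 4 = -16 m
Net displacement = -42 m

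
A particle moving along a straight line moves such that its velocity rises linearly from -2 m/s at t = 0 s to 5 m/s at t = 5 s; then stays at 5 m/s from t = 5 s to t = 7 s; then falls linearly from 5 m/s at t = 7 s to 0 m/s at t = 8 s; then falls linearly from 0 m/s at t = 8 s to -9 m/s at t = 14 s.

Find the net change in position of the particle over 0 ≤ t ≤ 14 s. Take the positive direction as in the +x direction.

Net displacement equals the area under the velocity-time graph (areas below the axis count negative).
0–5 s: ½(-2 + 5)(5) = 7.5 m
5–7 s: 5 × 2 = 10 m
7–8 s: ½(5 + 0)(1) = 2.5 m
8–14 s: ½(0 + -9)(6) = -27 m
Net displacement = -7 m

-7 m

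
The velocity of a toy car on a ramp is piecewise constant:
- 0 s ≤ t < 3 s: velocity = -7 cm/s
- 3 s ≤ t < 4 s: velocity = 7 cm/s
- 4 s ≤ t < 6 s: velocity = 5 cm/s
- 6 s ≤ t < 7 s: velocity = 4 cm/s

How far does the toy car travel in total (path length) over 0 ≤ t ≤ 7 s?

Total distance travelled is ∫|v| dt — sum the magnitudes of each area piece.
0–3 s: |-7| × 3 = 21 cm
3–4 s: |7| × 1 = 7 cm
4–6 s: |5| × 2 = 10 cm
6–7 s: |4| × 1 = 4 cm
Total distance = 42 cm

42 cm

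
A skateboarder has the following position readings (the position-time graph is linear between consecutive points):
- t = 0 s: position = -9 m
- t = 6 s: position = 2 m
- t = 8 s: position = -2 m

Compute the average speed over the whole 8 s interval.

1.875 m/s

Average speed = (total path length)/(elapsed time); on a piecewise-linear x-t graph the path length is Σ|Δx|.
0–6 s: |Δx| = |2 − -9| = 11 m
6–8 s: |Δx| = |-2 − 2| = 4 m
Total path = 15 m; average speed = 15/8 = 1.875 m/s.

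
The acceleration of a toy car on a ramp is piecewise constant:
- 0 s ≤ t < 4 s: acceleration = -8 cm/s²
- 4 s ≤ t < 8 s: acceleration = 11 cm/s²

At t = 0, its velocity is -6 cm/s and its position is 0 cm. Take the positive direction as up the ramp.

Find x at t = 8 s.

-152 cm

On each constant-a segment, Δv = aΔt and Δx = v₀Δt + ½aΔt²; chain segment to segment.
0–4 s: v starts -6 cm/s; Δx = -6·4 + ½·-8·4² = -88 cm; v ends -38 cm/s.
4–8 s: v starts -38 cm/s; Δx = -38·4 + ½·11·4² = -64 cm; v ends 6 cm/s.
x(8) = 0 + Σ Δx = -152 cm.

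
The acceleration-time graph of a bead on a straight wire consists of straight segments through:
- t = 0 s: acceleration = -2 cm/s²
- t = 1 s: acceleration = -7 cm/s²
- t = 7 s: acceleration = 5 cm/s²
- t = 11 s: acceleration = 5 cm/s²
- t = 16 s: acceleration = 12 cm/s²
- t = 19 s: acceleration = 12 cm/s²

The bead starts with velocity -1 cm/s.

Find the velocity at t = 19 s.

87 cm/s

Δv equals the area under the a-t graph; then v = v₀ + Δv.
0–1 s: ½(-2 + -7)(1) = -4.5 cm/s
1–7 s: ½(-7 + 5)(6) = -6 cm/s
7–11 s: 5 × 4 = 20 cm/s
11–16 s: ½(5 + 12)(5) = 42.5 cm/s
16–19 s: 12 × 3 = 36 cm/s
Δv = 88 cm/s, so v(19) = -1 + (88) = 87 cm/s.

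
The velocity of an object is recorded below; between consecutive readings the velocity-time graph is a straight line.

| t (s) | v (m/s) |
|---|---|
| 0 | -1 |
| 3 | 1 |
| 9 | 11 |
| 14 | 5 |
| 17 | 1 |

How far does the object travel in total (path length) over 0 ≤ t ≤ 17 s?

86.5 m

Distance (not displacement) is the total path length: add the absolute areas under v-t.
0–3 s: v = 0 at t = 1.5 s; triangle areas 0.75 + 0.75 = 1.5 m
3–9 s: |½(1 + 11)(6)| = 36 m
9–14 s: |½(11 + 5)(5)| = 40 m
14–17 s: |½(5 + 1)(3)| = 9 m
Total distance = 86.5 m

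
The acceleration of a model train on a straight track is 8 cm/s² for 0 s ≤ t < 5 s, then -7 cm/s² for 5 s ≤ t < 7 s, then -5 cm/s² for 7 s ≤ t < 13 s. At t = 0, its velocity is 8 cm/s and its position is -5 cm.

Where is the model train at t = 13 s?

331 cm

On each constant-a segment, Δv = aΔt and Δx = v₀Δt + ½aΔt²; chain segment to segment.
0–5 s: v starts 8 cm/s; Δx = 8·5 + ½·8·5² = 140 cm; v ends 48 cm/s.
5–7 s: v starts 48 cm/s; Δx = 48·2 + ½·-7·2² = 82 cm; v ends 34 cm/s.
7–13 s: v starts 34 cm/s; Δx = 34·6 + ½·-5·6² = 114 cm; v ends 4 cm/s.
x(13) = -5 + Σ Δx = 331 cm.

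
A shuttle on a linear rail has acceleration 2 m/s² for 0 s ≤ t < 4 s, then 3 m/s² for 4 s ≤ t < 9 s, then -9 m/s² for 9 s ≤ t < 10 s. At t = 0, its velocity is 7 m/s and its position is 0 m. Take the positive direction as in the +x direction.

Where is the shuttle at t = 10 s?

On each constant-a segment, Δv = aΔt and Δx = v₀Δt + ½aΔt²; chain segment to segment.
0–4 s: v starts 7 m/s; Δx = 7·4 + ½·2·4² = 44 m; v ends 15 m/s.
4–9 s: v starts 15 m/s; Δx = 15·5 + ½·3·5² = 112.5 m; v ends 30 m/s.
9–10 s: v starts 30 m/s; Δx = 30·1 + ½·-9·1² = 25.5 m; v ends 21 m/s.
x(10) = 0 + Σ Δx = 182 m.

182 m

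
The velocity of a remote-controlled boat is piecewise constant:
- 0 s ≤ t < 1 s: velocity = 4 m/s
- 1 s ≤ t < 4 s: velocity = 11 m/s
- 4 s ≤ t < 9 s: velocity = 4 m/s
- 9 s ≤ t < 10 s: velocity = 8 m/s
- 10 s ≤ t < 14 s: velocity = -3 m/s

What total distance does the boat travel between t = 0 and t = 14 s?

Total distance travelled is ∫|v| dt — sum the magnitudes of each area piece.
0–1 s: |4| × 1 = 4 m
1–4 s: |11| × 3 = 33 m
4–9 s: |4| × 5 = 20 m
9–10 s: |8| × 1 = 8 m
10–14 s: |-3| × 4 = 12 m
Total distance = 77 m

77 m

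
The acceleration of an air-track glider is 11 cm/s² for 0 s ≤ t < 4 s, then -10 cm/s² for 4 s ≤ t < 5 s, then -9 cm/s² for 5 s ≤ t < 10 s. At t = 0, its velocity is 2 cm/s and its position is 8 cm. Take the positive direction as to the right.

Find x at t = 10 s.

On each constant-a segment, Δv = aΔt and Δx = v₀Δt + ½aΔt²; chain segment to segment.
0–4 s: v starts 2 cm/s; Δx = 2·4 + ½·11·4² = 96 cm; v ends 46 cm/s.
4–5 s: v starts 46 cm/s; Δx = 46·1 + ½·-10·1² = 41 cm; v ends 36 cm/s.
5–10 s: v starts 36 cm/s; Δx = 36·5 + ½·-9·5² = 67.5 cm; v ends -9 cm/s.
x(10) = 8 + Σ Δx = 212.5 cm.

212.5 cm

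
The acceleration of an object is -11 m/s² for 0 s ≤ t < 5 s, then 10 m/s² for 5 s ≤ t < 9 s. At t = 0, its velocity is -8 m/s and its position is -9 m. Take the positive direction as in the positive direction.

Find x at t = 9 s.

-358.5 m

On each constant-a segment, Δv = aΔt and Δx = v₀Δt + ½aΔt²; chain segment to segment.
0–5 s: v starts -8 m/s; Δx = -8·5 + ½·-11·5² = -177.5 m; v ends -63 m/s.
5–9 s: v starts -63 m/s; Δx = -63·4 + ½·10·4² = -172 m; v ends -23 m/s.
x(9) = -9 + Σ Δx = -358.5 m.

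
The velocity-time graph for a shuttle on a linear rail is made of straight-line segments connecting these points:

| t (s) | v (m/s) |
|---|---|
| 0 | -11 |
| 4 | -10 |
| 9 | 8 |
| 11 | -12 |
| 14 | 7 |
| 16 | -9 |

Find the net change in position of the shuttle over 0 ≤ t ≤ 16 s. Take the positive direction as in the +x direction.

Net displacement equals the area under the velocity-time graph (areas below the axis count negative).
0–4 s: ½(-11 + -10)(4) = -42 m
4–9 s: ½(-10 + 8)(5) = -5 m
9–11 s: ½(8 + -12)(2) = -4 m
11–14 s: ½(-12 + 7)(3) = -7.5 m
14–16 s: ½(7 + -9)(2) = -2 m
Net displacement = -60.5 m

-60.5 m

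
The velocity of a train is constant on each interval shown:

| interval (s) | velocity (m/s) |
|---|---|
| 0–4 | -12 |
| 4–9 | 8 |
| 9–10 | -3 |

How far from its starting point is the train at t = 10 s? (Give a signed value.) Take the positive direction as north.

-11 m

Net displacement equals the area under the velocity-time graph (areas below the axis count negative).
0–4 s: -12 × 4 = -48 m
4–9 s: 8 × 5 = 40 m
9–10 s: -3 × 1 = -3 m
Net displacement = -11 m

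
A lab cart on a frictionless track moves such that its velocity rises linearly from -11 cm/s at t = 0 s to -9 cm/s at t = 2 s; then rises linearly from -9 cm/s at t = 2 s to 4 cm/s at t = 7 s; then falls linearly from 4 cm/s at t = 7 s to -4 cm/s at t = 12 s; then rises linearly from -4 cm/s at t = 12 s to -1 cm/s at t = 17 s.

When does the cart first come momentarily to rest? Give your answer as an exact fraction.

t = 71/13 s

v changes sign on 2–7 s (from -9 to 4); the graph is linear there, so v = 0 at t = 2 + (9)·(7 − 2)/(4 − -9) = 71/13 s.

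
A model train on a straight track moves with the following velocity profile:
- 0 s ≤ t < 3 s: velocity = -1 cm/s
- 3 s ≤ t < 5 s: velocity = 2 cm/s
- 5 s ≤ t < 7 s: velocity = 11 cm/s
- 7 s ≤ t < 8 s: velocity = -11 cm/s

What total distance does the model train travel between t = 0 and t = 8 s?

Distance (not displacement) is the total path length: add the absolute areas under v-t.
0–3 s: |-1| × 3 = 3 cm
3–5 s: |2| × 2 = 4 cm
5–7 s: |11| × 2 = 22 cm
7–8 s: |-11| × 1 = 11 cm
Total distance = 40 cm

40 cm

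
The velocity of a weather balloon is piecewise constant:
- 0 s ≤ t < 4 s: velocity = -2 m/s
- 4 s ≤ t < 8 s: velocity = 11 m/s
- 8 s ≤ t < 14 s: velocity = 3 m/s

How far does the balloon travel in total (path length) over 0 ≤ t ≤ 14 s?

70 m

Total distance travelled is ∫|v| dt — sum the magnitudes of each area piece.
0–4 s: |-2| × 4 = 8 m
4–8 s: |11| × 4 = 44 m
8–14 s: |3| × 6 = 18 m
Total distance = 70 m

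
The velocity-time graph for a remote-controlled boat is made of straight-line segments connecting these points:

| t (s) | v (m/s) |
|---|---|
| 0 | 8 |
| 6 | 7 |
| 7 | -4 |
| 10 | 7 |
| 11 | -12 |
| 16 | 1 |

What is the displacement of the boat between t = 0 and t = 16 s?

21 m

Net displacement equals the area under the velocity-time graph (areas below the axis count negative).
0–6 s: ½(8 + 7)(6) = 45 m
6–7 s: ½(7 + -4)(1) = 1.5 m
7–10 s: ½(-4 + 7)(3) = 4.5 m
10–11 s: ½(7 + -12)(1) = -2.5 m
11–16 s: ½(-12 + 1)(5) = -27.5 m
Net displacement = 21 m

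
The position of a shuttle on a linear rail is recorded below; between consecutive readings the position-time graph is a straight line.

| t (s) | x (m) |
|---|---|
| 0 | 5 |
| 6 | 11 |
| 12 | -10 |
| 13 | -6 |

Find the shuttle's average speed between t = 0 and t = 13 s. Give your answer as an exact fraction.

Average speed = (total path length)/(elapsed time); on a piecewise-linear x-t graph the path length is Σ|Δx|.
0–6 s: |Δx| = |11 − 5| = 6 m
6–12 s: |Δx| = |-10 − 11| = 21 m
12–13 s: |Δx| = |-6 − -10| = 4 m
Total path = 31 m; average speed = 31/13 = 31/13 m/s.

31/13 m/s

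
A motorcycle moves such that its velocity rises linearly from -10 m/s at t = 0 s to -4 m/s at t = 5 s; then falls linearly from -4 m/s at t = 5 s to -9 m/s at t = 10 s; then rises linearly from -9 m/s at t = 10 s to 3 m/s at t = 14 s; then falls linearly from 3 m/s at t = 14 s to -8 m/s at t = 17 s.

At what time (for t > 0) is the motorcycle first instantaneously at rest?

v changes sign on 10–14 s (from -9 to 3); the graph is linear there, so v = 0 at t = 10 + (9)·(14 − 10)/(3 − -9) = 13 s.

t = 13 s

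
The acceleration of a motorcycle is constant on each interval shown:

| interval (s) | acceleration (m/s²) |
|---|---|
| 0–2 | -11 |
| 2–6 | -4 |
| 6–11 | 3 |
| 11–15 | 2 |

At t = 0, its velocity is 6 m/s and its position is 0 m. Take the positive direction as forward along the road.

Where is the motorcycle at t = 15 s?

-280.5 m

On each constant-a segment, Δv = aΔt and Δx = v₀Δt + ½aΔt²; chain segment to segment.
0–2 s: v starts 6 m/s; Δx = 6·2 + ½·-11·2² = -10 m; v ends -16 m/s.
2–6 s: v starts -16 m/s; Δx = -16·4 + ½·-4·4² = -96 m; v ends -32 m/s.
6–11 s: v starts -32 m/s; Δx = -32·5 + ½·3·5² = -122.5 m; v ends -17 m/s.
11–15 s: v starts -17 m/s; Δx = -17·4 + ½·2·4² = -52 m; v ends -9 m/s.
x(15) = 0 + Σ Δx = -280.5 m.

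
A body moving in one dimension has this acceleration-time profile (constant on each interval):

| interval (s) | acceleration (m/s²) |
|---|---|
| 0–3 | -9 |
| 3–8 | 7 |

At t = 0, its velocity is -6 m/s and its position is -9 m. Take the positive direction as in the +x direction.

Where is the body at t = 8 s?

On each constant-a segment, Δv = aΔt and Δx = v₀Δt + ½aΔt²; chain segment to segment.
0–3 s: v starts -6 m/s; Δx = -6·3 + ½·-9·3² = -58.5 m; v ends -33 m/s.
3–8 s: v starts -33 m/s; Δx = -33·5 + ½·7·5² = -77.5 m; v ends 2 m/s.
x(8) = -9 + Σ Δx = -145 m.

-145 m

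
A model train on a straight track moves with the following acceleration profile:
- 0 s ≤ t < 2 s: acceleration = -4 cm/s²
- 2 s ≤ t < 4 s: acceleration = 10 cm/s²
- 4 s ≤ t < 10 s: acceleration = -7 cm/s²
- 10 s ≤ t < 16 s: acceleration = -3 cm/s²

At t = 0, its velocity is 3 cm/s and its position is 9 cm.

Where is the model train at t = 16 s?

On each constant-a segment, Δv = aΔt and Δx = v₀Δt + ½aΔt²; chain segment to segment.
0–2 s: v starts 3 cm/s; Δx = 3·2 + ½·-4·2² = -2 cm; v ends -5 cm/s.
2–4 s: v starts -5 cm/s; Δx = -5·2 + ½·10·2² = 10 cm; v ends 15 cm/s.
4–10 s: v starts 15 cm/s; Δx = 15·6 + ½·-7·6² = -36 cm; v ends -27 cm/s.
10–16 s: v starts -27 cm/s; Δx = -27·6 + ½·-3·6² = -216 cm; v ends -45 cm/s.
x(16) = 9 + Σ Δx = -235 cm.

-235 cm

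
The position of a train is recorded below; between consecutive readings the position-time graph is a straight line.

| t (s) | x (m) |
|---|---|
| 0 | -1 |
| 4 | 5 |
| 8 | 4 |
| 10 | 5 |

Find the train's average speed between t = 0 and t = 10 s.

Average speed = (total path length)/(elapsed time); on a piecewise-linear x-t graph the path length is Σ|Δx|.
0–4 s: |Δx| = |5 − -1| = 6 m
4–8 s: |Δx| = |4 − 5| = 1 m
8–10 s: |Δx| = |5 − 4| = 1 m
Total path = 8 m; average speed = 8/10 = 0.8 m/s.

0.8 m/s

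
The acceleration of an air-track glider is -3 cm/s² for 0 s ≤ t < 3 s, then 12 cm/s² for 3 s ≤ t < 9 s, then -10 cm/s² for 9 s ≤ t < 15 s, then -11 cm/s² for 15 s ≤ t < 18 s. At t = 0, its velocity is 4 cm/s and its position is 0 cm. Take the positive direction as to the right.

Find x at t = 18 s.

378 cm

On each constant-a segment, Δv = aΔt and Δx = v₀Δt + ½aΔt²; chain segment to segment.
0–3 s: v starts 4 cm/s; Δx = 4·3 + ½·-3·3² = -1.5 cm; v ends -5 cm/s.
3–9 s: v starts -5 cm/s; Δx = -5·6 + ½·12·6² = 186 cm; v ends 67 cm/s.
9–15 s: v starts 67 cm/s; Δx = 67·6 + ½·-10·6² = 222 cm; v ends 7 cm/s.
15–18 s: v starts 7 cm/s; Δx = 7·3 + ½·-11·3² = -28.5 cm; v ends -26 cm/s.
x(18) = 0 + Σ Δx = 378 cm.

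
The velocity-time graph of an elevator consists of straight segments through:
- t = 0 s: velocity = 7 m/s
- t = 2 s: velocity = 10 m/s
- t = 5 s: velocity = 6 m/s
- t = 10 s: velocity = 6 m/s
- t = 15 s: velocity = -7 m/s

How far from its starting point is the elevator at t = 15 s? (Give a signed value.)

68.5 m

Displacement is the signed area under the v-t curve.
0–2 s: ½(7 + 10)(2) = 17 m
2–5 s: ½(10 + 6)(3) = 24 m
5–10 s: 6 × 5 = 30 m
10–15 s: ½(6 + -7)(5) = -2.5 m
Net displacement = 68.5 m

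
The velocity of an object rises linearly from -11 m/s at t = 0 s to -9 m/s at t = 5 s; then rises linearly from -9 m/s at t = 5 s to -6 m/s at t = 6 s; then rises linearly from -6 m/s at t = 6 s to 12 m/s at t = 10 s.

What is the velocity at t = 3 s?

On 0–5 s the graph is linear from -11 to -9 m/s: v(3) = -11 + (-9 − -11)·(3 − 0)/(5 − 0) = -9.8 m/s.

-9.8 m/s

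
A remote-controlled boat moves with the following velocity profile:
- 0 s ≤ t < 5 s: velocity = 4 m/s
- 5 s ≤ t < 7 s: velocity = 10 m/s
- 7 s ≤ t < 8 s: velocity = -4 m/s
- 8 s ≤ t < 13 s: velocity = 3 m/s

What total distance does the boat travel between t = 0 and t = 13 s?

Distance (not displacement) is the total path length: add the absolute areas under v-t.
0–5 s: |4| × 5 = 20 m
5–7 s: |10| × 2 = 20 m
7–8 s: |-4| × 1 = 4 m
8–13 s: |3| × 5 = 15 m
Total distance = 59 m

59 m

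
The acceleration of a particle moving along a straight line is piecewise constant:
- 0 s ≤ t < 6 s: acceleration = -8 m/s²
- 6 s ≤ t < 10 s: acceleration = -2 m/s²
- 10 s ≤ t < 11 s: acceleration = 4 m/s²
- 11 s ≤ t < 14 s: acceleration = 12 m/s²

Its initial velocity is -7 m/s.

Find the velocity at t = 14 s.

-23 m/s

Δv equals the area under the a-t graph; then v = v₀ + Δv.
0–6 s: -8 × 6 = -48 m/s
6–10 s: -2 × 4 = -8 m/s
10–11 s: 4 × 1 = 4 m/s
11–14 s: 12 × 3 = 36 m/s
Δv = -16 m/s, so v(14) = -7 + (-16) = -23 m/s.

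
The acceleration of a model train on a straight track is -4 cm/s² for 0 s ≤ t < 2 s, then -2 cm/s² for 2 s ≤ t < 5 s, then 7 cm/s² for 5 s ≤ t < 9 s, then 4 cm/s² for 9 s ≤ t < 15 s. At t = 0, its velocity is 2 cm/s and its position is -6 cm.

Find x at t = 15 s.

139 cm

On each constant-a segment, Δv = aΔt and Δx = v₀Δt + ½aΔt²; chain segment to segment.
0–2 s: v starts 2 cm/s; Δx = 2·2 + ½·-4·2² = -4 cm; v ends -6 cm/s.
2–5 s: v starts -6 cm/s; Δx = -6·3 + ½·-2·3² = -27 cm; v ends -12 cm/s.
5–9 s: v starts -12 cm/s; Δx = -12·4 + ½·7·4² = 8 cm; v ends 16 cm/s.
9–15 s: v starts 16 cm/s; Δx = 16·6 + ½·4·6² = 168 cm; v ends 40 cm/s.
x(15) = -6 + Σ Δx = 139 cm.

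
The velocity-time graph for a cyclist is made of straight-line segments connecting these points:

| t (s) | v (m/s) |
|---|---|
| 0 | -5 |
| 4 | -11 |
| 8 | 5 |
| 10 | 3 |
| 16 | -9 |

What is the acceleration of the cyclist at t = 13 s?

Acceleration is the slope of the v-t graph on 10–16 s: (-9 − 3)/(16 − 10) = -2 m/s².

-2 m/s²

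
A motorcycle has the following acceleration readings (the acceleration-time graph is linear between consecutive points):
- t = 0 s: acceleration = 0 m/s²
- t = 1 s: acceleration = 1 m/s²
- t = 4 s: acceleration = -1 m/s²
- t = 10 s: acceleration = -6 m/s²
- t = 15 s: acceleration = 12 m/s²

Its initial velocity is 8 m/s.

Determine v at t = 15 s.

2.5 m/s

Δv equals the area under the a-t graph; then v = v₀ + Δv.
0–1 s: ½(0 + 1)(1) = 0.5 m/s
1–4 s: ½(1 + -1)(3) = 0 m/s
4–10 s: ½(-1 + -6)(6) = -21 m/s
10–15 s: ½(-6 + 12)(5) = 15 m/s
Δv = -5.5 m/s, so v(15) = 8 + (-5.5) = 2.5 m/s.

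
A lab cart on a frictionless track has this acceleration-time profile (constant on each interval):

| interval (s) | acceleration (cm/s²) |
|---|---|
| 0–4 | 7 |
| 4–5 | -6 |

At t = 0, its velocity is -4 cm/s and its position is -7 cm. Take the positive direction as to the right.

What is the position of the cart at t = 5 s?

54 cm

On each constant-a segment, Δv = aΔt and Δx = v₀Δt + ½aΔt²; chain segment to segment.
0–4 s: v starts -4 cm/s; Δx = -4·4 + ½·7·4² = 40 cm; v ends 24 cm/s.
4–5 s: v starts 24 cm/s; Δx = 24·1 + ½·-6·1² = 21 cm; v ends 18 cm/s.
x(5) = -7 + Σ Δx = 54 cm.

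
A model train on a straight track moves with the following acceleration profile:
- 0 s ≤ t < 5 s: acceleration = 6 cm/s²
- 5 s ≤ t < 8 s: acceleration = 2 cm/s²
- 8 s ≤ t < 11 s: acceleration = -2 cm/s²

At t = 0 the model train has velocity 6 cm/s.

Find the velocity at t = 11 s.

Δv equals the area under the a-t graph; then v = v₀ + Δv.
0–5 s: 6 × 5 = 30 cm/s
5–8 s: 2 × 3 = 6 cm/s
8–11 s: -2 × 3 = -6 cm/s
Δv = 30 cm/s, so v(11) = 6 + (30) = 36 cm/s.

36 cm/s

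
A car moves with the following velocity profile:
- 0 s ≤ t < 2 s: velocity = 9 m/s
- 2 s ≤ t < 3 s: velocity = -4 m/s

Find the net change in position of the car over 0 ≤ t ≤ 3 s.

14 m

Displacement is the signed area under the v-t curve.
0–2 s: 9 × 2 = 18 m
2–3 s: -4 × 1 = -4 m
Net displacement = 14 m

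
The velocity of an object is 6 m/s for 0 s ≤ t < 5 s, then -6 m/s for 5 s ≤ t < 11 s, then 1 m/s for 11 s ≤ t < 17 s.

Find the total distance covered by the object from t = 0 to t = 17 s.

Total distance travelled is ∫|v| dt — sum the magnitudes of each area piece.
0–5 s: |6| × 5 = 30 m
5–11 s: |-6| × 6 = 36 m
11–17 s: |1| × 6 = 6 m
Total distance = 72 m

72 m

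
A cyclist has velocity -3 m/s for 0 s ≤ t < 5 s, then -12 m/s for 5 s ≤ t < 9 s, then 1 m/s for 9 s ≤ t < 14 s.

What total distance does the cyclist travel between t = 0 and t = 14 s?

Distance (not displacement) is the total path length: add the absolute areas under v-t.
0–5 s: |-3| × 5 = 15 m
5–9 s: |-12| × 4 = 48 m
9–14 s: |1| × 5 = 5 m
Total distance = 68 m

68 m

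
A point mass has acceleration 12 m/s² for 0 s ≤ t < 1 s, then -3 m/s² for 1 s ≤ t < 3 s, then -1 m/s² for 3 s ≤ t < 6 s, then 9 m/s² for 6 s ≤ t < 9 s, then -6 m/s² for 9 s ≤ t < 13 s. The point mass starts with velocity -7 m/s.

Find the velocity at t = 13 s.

Δv equals the area under the a-t graph; then v = v₀ + Δv.
0–1 s: 12 × 1 = 12 m/s
1–3 s: -3 × 2 = -6 m/s
3–6 s: -1 × 3 = -3 m/s
6–9 s: 9 × 3 = 27 m/s
9–13 s: -6 × 4 = -24 m/s
Δv = 6 m/s, so v(13) = -7 + (6) = -1 m/s.

-1 m/s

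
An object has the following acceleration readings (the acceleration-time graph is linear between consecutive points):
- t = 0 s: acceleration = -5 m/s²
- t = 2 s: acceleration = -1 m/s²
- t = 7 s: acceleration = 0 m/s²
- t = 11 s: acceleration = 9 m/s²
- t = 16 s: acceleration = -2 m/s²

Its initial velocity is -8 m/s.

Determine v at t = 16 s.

19 m/s

Δv equals the area under the a-t graph; then v = v₀ + Δv.
0–2 s: ½(-5 + -1)(2) = -6 m/s
2–7 s: ½(-1 + 0)(5) = -2.5 m/s
7–11 s: ½(0 + 9)(4) = 18 m/s
11–16 s: ½(9 + -2)(5) = 17.5 m/s
Δv = 27 m/s, so v(16) = -8 + (27) = 19 m/s.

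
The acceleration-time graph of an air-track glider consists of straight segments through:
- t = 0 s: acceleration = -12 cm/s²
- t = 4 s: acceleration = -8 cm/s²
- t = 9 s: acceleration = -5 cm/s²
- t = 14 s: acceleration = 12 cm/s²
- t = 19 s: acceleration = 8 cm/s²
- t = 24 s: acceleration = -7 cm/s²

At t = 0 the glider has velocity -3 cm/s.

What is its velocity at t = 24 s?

Δv equals the area under the a-t graph; then v = v₀ + Δv.
0–4 s: ½(-12 + -8)(4) = -40 cm/s
4–9 s: ½(-8 + -5)(5) = -32.5 cm/s
9–14 s: ½(-5 + 12)(5) = 17.5 cm/s
14–19 s: ½(12 + 8)(5) = 50 cm/s
19–24 s: ½(8 + -7)(5) = 2.5 cm/s
Δv = -2.5 cm/s, so v(24) = -3 + (-2.5) = -5.5 cm/s.

-5.5 cm/s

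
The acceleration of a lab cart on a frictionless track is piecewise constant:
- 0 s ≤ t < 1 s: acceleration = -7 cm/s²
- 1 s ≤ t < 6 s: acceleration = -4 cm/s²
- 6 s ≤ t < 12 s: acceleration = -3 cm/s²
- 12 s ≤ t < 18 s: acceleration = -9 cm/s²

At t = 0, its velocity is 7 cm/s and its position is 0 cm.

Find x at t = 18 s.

On each constant-a segment, Δv = aΔt and Δx = v₀Δt + ½aΔt²; chain segment to segment.
0–1 s: v starts 7 cm/s; Δx = 7·1 + ½·-7·1² = 3.5 cm; v ends 0 cm/s.
1–6 s: v starts 0 cm/s; Δx = 0·5 + ½·-4·5² = -50 cm; v ends -20 cm/s.
6–12 s: v starts -20 cm/s; Δx = -20·6 + ½·-3·6² = -174 cm; v ends -38 cm/s.
12–18 s: v starts -38 cm/s; Δx = -38·6 + ½·-9·6² = -390 cm; v ends -92 cm/s.
x(18) = 0 + Σ Δx = -610.5 cm.

-610.5 cm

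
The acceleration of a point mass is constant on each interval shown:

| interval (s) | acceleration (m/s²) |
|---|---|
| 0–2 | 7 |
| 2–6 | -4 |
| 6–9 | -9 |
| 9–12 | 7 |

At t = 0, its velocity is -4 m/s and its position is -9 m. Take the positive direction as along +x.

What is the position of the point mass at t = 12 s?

On each constant-a segment, Δv = aΔt and Δx = v₀Δt + ½aΔt²; chain segment to segment.
0–2 s: v starts -4 m/s; Δx = -4·2 + ½·7·2² = 6 m; v ends 10 m/s.
2–6 s: v starts 10 m/s; Δx = 10·4 + ½·-4·4² = 8 m; v ends -6 m/s.
6–9 s: v starts -6 m/s; Δx = -6·3 + ½·-9·3² = -58.5 m; v ends -33 m/s.
9–12 s: v starts -33 m/s; Δx = -33·3 + ½·7·3² = -67.5 m; v ends -12 m/s.
x(12) = -9 + Σ Δx = -121 m.

-121 m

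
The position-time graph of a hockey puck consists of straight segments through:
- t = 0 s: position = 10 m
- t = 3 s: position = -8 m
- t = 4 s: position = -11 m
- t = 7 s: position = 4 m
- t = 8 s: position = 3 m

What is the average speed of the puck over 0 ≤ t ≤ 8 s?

Average speed = (total path length)/(elapsed time); on a piecewise-linear x-t graph the path length is Σ|Δx|.
0–3 s: |Δx| = |-8 − 10| = 18 m
3–4 s: |Δx| = |-11 − -8| = 3 m
4–7 s: |Δx| = |4 − -11| = 15 m
7–8 s: |Δx| = |3 − 4| = 1 m
Total path = 37 m; average speed = 37/8 = 4.625 m/s.

4.625 m/s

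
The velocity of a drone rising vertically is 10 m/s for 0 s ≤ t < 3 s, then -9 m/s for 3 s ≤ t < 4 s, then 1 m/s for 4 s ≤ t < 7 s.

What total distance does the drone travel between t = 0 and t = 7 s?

Distance (not displacement) is the total path length: add the absolute areas under v-t.
0–3 s: |10| × 3 = 30 m
3–4 s: |-9| × 1 = 9 m
4–7 s: |1| × 3 = 3 m
Total distance = 42 m

42 m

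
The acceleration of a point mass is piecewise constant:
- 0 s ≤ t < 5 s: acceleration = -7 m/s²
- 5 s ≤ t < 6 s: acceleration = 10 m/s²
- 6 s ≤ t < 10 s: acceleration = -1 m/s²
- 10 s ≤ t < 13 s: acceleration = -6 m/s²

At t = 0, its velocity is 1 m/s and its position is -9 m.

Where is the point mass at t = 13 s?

-335.5 m

On each constant-a segment, Δv = aΔt and Δx = v₀Δt + ½aΔt²; chain segment to segment.
0–5 s: v starts 1 m/s; Δx = 1·5 + ½·-7·5² = -82.5 m; v ends -34 m/s.
5–6 s: v starts -34 m/s; Δx = -34·1 + ½·10·1² = -29 m; v ends -24 m/s.
6–10 s: v starts -24 m/s; Δx = -24·4 + ½·-1·4² = -104 m; v ends -28 m/s.
10–13 s: v starts -28 m/s; Δx = -28·3 + ½·-6·3² = -111 m; v ends -46 m/s.
x(13) = -9 + Σ Δx = -335.5 m.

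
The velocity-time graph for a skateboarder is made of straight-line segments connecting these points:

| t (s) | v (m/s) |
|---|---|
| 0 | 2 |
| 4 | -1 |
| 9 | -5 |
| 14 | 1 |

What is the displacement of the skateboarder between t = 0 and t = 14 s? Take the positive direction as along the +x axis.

Net displacement equals the area under the velocity-time graph (areas below the axis count negative).
0–4 s: ½(2 + -1)(4) = 2 m
4–9 s: ½(-1 + -5)(5) = -15 m
9–14 s: ½(-5 + 1)(5) = -10 m
Net displacement = -23 m

-23 m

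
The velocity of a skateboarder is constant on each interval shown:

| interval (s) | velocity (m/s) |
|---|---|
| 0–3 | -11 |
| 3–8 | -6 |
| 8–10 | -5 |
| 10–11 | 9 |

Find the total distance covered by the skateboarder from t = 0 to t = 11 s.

82 m

Total distance travelled is ∫|v| dt — sum the magnitudes of each area piece.
0–3 s: |-11| × 3 = 33 m
3–8 s: |-6| × 5 = 30 m
8–10 s: |-5| × 2 = 10 m
10–11 s: |9| × 1 = 9 m
Total distance = 82 m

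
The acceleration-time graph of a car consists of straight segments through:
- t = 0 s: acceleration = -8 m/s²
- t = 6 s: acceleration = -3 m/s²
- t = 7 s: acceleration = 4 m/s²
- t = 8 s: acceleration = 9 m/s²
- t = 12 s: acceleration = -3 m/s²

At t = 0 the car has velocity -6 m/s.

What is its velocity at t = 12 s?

Δv equals the area under the a-t graph; then v = v₀ + Δv.
0–6 s: ½(-8 + -3)(6) = -33 m/s
6–7 s: ½(-3 + 4)(1) = 0.5 m/s
7–8 s: ½(4 + 9)(1) = 6.5 m/s
8–12 s: ½(9 + -3)(4) = 12 m/s
Δv = -14 m/s, so v(12) = -6 + (-14) = -20 m/s.

-20 m/s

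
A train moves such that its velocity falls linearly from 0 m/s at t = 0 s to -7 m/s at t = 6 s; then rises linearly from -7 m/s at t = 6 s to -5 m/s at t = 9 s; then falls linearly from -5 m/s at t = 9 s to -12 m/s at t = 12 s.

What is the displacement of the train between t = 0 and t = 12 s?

Net displacement equals the area under the velocity-time graph (areas below the axis count negative).
0–6 s: ½(0 + -7)(6) = -21 m
6–9 s: ½(-7 + -5)(3) = -18 m
9–12 s: ½(-5 + -12)(3) = -25.5 m
Net displacement = -64.5 m

-64.5 m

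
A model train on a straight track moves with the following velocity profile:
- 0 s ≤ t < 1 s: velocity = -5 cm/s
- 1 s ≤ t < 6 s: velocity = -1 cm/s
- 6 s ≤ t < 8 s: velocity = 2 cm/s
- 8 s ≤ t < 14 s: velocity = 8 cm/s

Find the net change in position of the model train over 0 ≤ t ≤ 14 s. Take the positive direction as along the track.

42 cm

Displacement is the signed area under the v-t curve.
0–1 s: -5 × 1 = -5 cm
1–6 s: -1 × 5 = -5 cm
6–8 s: 2 × 2 = 4 cm
8–14 s: 8 × 6 = 48 cm
Net displacement = 42 cm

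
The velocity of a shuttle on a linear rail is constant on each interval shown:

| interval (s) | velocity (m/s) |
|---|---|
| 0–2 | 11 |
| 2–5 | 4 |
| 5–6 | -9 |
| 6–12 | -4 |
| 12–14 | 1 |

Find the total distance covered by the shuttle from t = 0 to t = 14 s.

69 m

Total distance travelled is ∫|v| dt — sum the magnitudes of each area piece.
0–2 s: |11| × 2 = 22 m
2–5 s: |4| × 3 = 12 m
5–6 s: |-9| × 1 = 9 m
6–12 s: |-4| × 6 = 24 m
12–14 s: |1| × 2 = 2 m
Total distance = 69 m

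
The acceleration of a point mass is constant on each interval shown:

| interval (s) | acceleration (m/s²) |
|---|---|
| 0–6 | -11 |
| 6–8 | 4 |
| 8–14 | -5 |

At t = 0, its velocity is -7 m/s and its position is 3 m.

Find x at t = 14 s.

On each constant-a segment, Δv = aΔt and Δx = v₀Δt + ½aΔt²; chain segment to segment.
0–6 s: v starts -7 m/s; Δx = -7·6 + ½·-11·6² = -240 m; v ends -73 m/s.
6–8 s: v starts -73 m/s; Δx = -73·2 + ½·4·2² = -138 m; v ends -65 m/s.
8–14 s: v starts -65 m/s; Δx = -65·6 + ½·-5·6² = -480 m; v ends -95 m/s.
x(14) = 3 + Σ Δx = -855 m.

-855 m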